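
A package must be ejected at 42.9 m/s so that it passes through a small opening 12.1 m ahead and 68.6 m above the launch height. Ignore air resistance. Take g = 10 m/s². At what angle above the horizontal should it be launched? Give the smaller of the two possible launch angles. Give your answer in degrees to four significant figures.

82.51°

Trajectory: y = x tanθ − g x² (1 + tan²θ)/(2v₀²). With x = 12.1, y = 68.6, v₀ = 42.9, g = 10.0:
0.3978 tan²θ − 12.1 tanθ + (69.00) = 0.
tanθ = [12.1 ± √(12.1² − 4 × 0.3978 × (69.00))] / (2 × 0.3978) = (12.1 ± 6.052) / 0.7955, giving tanθ = 7.602 or 22.82.
θ = 82.51° or 87.49°; the smaller is 82.51°.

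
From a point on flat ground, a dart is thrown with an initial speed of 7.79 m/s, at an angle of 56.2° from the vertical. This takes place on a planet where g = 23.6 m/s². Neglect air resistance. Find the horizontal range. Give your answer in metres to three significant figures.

2.38 m

vₓ = 7.790 sin 56.2° = 6.473 m/s; v_y0 = 7.790 cos 56.2° = 4.334 m/s.
Time aloft: T = 2 v_y0 / g = 2 × 4.334 / 23.6 = 0.3672 s.
Range: R = vₓ T = 6.473 × 0.3672 = 2.377 m.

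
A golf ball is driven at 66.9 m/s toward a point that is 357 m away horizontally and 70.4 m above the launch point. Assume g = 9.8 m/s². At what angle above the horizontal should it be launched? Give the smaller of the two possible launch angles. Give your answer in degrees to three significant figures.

42.5°

Trajectory: y = x tanθ − g x² (1 + tan²θ)/(2v₀²). With x = 357, y = 70.4, v₀ = 66.9, g = 9.80:
139.5 tan²θ − 357 tanθ + (209.9) = 0.
tanθ = [357 ± √(357² − 4 × 139.5 × (209.9))] / (2 × 139.5) = (357 ± 101.4) / 279.1, giving tanθ = 0.9160 or 1.643.
θ = 42.49° or 58.67°; the smaller is 42.49°.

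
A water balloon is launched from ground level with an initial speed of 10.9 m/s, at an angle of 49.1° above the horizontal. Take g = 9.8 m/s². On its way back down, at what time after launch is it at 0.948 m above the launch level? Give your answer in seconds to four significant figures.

Horizontal component vₓ = 10.90 cos 49.1° = 7.137 m/s; vertical v_y0 = 10.90 sin 49.1° = 8.239 m/s.
Require v_y0 t − ½ g t² = 0.948, i.e. 4.900 t² − 8.239 t + 0.948 = 0.
Quadratic formula: t = (8.239 ± √49.297) / 9.80 = (8.239 ± 7.021) / 9.80 → t = 0.1242 s or 1.557 s.
The descending-branch root is 1.557 s.

1.557 s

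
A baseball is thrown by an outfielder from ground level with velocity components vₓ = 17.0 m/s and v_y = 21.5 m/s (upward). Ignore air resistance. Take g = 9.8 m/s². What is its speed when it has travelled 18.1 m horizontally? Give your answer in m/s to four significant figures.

20.28 m/s

At x = 18.1 m, t = x/vₓ = 18.1/17.00 = 1.065 s.
Vertical velocity there: v_y = v_y0 − g t = 21.50 − 9.80 × 1.065 = 11.07 m/s.
Speed: √(vₓ² + v_y²) = √(17.00² + 11.07²) = 20.28 m/s.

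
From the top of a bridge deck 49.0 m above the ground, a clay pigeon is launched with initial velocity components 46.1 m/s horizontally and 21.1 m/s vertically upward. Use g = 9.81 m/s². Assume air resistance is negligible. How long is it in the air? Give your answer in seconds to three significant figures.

With up positive and y = 0 at the ground: y(t) = 49.0 + (21.10) t − 4.905 t². Setting y = 0 and taking the positive root: t = [21.10 + √(21.10² + 2·9.81·49.0)] / 9.81 = (21.10 + 37.50) / 9.81 = 5.974 s.

5.97 s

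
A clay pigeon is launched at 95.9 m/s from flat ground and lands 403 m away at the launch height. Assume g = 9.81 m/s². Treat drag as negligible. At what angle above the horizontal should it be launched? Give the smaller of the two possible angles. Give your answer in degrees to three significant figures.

12.7°

From R = (v₀²/g) sin 2θ: sin 2θ = 9.81 × 403 / 9196.8 = 0.4299.
2θ = 25.46° or 180° − 25.46° = 154.5°, so θ = 12.73° or 77.27°.
The smaller angle is 12.73°.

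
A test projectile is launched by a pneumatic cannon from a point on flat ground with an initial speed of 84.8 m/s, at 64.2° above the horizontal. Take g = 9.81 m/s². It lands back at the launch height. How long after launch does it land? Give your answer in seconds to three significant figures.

Horizontal component vₓ = 84.80 cos 64.2° = 36.91 m/s; vertical v_y0 = 84.80 sin 64.2° = 76.35 m/s.
It returns to y = 0 when t = 2 v_y0 / g = 2(76.35)/9.81 = 15.57 s.

15.6 s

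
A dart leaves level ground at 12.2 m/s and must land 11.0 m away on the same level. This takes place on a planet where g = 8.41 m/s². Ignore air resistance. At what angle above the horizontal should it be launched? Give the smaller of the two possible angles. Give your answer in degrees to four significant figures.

Level-ground range R = v₀² sin(2θ)/g ⇒ sin(2θ) = gR/v₀² = 8.41 × 11.0 / 12.2² = 0.6215.
2θ = 38.43° or 180° − 38.43° = 141.6°, so θ = 19.21° or 70.79°.
The smaller angle is 19.21°.

19.21°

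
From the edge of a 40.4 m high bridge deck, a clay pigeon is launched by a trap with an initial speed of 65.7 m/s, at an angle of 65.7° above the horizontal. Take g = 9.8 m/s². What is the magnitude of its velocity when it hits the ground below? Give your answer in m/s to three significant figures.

71.5 m/s

Resolve: vₓ = 65.70 cos 65.7° = 27.04 m/s and v_y0 = 65.70 sin 65.7° = 59.88 m/s.
Vertical motion (up positive, ground at y = 0): 4.900 t² − (59.88) t − 40.4 = 0, so t = (59.88 + √(59.88² + 2·9.80·40.4)) / 9.80 = (59.88 + 66.16) / 9.80 = 12.86 s.
Vertical velocity at impact: v_y = v_y0 − g t = 59.88 − 9.80 × 12.86 = −66.16 m/s.
Speed: |v| = √(vₓ² + v_y²) = √(27.04² + 66.16²) = 71.47 m/s.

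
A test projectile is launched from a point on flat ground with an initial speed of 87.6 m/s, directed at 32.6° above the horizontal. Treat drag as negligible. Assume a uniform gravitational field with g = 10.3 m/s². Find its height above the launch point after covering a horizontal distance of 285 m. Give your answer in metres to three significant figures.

Resolve: vₓ = 87.60 cos 32.6° = 73.80 m/s and v_y0 = 87.60 sin 32.6° = 47.20 m/s.
Time to reach x = 285 m: t = x/vₓ = 285/73.80 = 3.862 s.
Height: y = v_y0 t − ½ g t² = 47.20 × 3.862 − 5.150 × 3.862² = 182.3 − 76.81 = 105.5 m.

105 m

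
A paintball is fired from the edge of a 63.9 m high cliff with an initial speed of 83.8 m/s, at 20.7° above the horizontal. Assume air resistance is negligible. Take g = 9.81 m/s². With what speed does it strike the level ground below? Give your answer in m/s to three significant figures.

Components: vₓ = 83.80 cos 20.7° = 78.39 m/s, v_y0 = 83.80 sin 20.7° = 29.62 m/s.
Vertical motion (up positive, ground at y = 0): 4.905 t² − (29.62) t − 63.9 = 0, so t = (29.62 + √(29.62² + 2·9.81·63.9)) / 9.81 = (29.62 + 46.16) / 9.81 = 7.725 s.
Vertical velocity at impact: v_y = v_y0 − g t = 29.62 − 9.81 × 7.725 = −46.16 m/s.
Speed: |v| = √(vₓ² + v_y²) = √(78.39² + 46.16²) = 90.97 m/s.

91.0 m/s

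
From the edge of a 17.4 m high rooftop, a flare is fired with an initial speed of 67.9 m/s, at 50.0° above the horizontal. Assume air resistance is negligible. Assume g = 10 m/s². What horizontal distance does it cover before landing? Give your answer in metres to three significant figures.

468 m

vₓ = 67.90 cos 50.0° = 43.65 m/s; v_y0 = 67.90 sin 50.0° = 52.01 m/s.
The projectile lands when y = 17.4 + (52.01) t − ½·10.0·t² = 0. Positive root: t = (52.01 + √(52.01² + 2·10.0·17.4)) / 10.0 = (52.01 + 55.26) / 10.0 = 10.73 s.
Horizontal distance: R = vₓ t = 43.65 × 10.73 = 468.2 m.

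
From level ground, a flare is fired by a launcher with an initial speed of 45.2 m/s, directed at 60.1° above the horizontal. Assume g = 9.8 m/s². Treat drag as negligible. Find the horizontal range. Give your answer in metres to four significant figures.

Components: vₓ = 45.20 cos 60.1° = 22.53 m/s, v_y0 = 45.20 sin 60.1° = 39.18 m/s.
Flight time T = 2 v_y0 / g = 7.997 s.
Range: R = vₓ T = 22.53 × 7.997 = 180.2 m.

180.2 m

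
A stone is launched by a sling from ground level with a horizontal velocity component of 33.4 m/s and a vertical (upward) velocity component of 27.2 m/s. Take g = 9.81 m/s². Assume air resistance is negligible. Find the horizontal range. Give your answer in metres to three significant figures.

Time aloft: T = 2 v_y0 / g = 2 × 27.20 / 9.81 = 5.545 s.
Horizontal distance R = vₓ T = 33.40 × 5.545 = 185.2 m.

185 m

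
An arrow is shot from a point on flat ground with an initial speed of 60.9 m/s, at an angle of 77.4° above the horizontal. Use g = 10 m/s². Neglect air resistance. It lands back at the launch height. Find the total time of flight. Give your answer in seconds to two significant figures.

12 s

Resolve: vₓ = 60.90 cos 77.4° = 13.28 m/s and v_y0 = 60.90 sin 77.4° = 59.43 m/s.
Time of flight on level ground: T = 2 v_y0 / g = 2 × 59.43 / 10.0 = 11.89 s.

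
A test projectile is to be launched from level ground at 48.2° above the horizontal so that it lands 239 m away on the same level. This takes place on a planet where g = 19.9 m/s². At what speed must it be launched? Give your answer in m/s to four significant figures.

On level ground R = v₀² sin 2θ / g ⇒ v₀ = √(gR / sin 2θ).
v₀ = √(19.9 × 239 / sin 96.40°) = √(4756 / 0.9938) = √4785.9 = 69.18 m/s.

69.18 m/s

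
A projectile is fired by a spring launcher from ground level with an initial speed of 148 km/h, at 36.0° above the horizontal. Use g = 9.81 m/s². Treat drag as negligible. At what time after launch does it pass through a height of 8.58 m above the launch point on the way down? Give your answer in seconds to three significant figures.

Convert: 148 km/h = 148/3.6 = 41.11 m/s.
Components: vₓ = 41.11 cos 36.0° = 33.26 m/s, v_y0 = 41.11 sin 36.0° = 24.16 m/s.
Height y(t) = 24.16 t − 4.905 t² = 8.58 gives 4.905 t² − 24.16 t + 8.58 = 0.
Quadratic formula: t = (24.16 ± √415.58) / 9.81 = (24.16 ± 20.39) / 9.81 → t = 0.3852 s or 4.541 s.
The descending-branch root is 4.541 s.

4.54 s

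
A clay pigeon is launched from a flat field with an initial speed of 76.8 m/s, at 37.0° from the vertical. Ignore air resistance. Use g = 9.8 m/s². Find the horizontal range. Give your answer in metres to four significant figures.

578.5 m

Horizontal component vₓ = 76.80 sin 37.0° = 46.22 m/s; vertical v_y0 = 76.80 cos 37.0° = 61.34 m/s.
Flight time T = 2 v_y0 / g = 12.52 s.
Range: R = vₓ T = 46.22 × 12.52 = 578.5 m.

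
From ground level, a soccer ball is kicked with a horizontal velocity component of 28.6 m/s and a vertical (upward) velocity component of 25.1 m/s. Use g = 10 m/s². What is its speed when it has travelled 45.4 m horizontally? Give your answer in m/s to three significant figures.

30.1 m/s

At x = 45.4 m, t = x/vₓ = 45.4/28.60 = 1.587 s.
Vertical velocity there: v_y = v_y0 − g t = 25.10 − 10.0 × 1.587 = 9.226 m/s.
Speed: √(vₓ² + v_y²) = √(28.60² + 9.226²) = 30.05 m/s.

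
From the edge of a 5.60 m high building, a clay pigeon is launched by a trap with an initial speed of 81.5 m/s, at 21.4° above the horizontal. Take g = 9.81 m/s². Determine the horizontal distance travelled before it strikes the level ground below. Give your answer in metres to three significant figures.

474 m

Components: vₓ = 81.50 cos 21.4° = 75.88 m/s, v_y0 = 81.50 sin 21.4° = 29.74 m/s.
The projectile lands when y = 5.60 + (29.74) t − ½·9.81·t² = 0. Positive root: t = (29.74 + √(29.74² + 2·9.81·5.60)) / 9.81 = (29.74 + 31.53) / 9.81 = 6.245 s.
Horizontal distance: R = vₓ t = 75.88 × 6.245 = 473.9 m.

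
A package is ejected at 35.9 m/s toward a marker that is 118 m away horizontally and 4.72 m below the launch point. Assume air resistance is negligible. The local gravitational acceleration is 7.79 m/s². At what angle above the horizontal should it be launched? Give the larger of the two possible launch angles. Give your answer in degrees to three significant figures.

67.7°

Trajectory: y = x tanθ − g x² (1 + tan²θ)/(2v₀²). With x = 118, y = −4.72, v₀ = 35.9, g = 7.79:
42.08 tan²θ − 118 tanθ + (37.36) = 0.
tanθ = [118 ± √(118² − 4 × 42.08 × (37.36))] / (2 × 42.08) = (118 ± 87.38) / 84.16, giving tanθ = 0.3638 or 2.440.
θ = 19.99° or 67.72°; the larger is 67.72°.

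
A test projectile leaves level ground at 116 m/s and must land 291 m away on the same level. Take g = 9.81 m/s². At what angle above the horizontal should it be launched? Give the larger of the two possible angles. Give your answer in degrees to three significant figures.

83.9°

Level-ground range R = v₀² sin(2θ)/g ⇒ sin(2θ) = gR/v₀² = 9.81 × 291 / 116² = 0.2122.
2θ = 12.25° or 180° − 12.25° = 167.8°, so θ = 6.124° or 83.88°.
The larger angle is 83.88°.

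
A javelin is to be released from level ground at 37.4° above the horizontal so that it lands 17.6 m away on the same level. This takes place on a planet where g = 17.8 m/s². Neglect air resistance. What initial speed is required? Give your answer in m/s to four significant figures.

18.02 m/s

From R = (v₀² / g) sin 2θ: v₀ = √(gR / sin 2θ).
v₀ = √(17.8 × 17.6 / sin 74.80°) = √(313.3 / 0.9650) = √324.64 = 18.02 m/s.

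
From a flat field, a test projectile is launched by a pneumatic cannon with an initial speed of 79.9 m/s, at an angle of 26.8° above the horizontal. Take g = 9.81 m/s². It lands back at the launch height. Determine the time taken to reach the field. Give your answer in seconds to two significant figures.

Resolve: vₓ = 79.90 cos 26.8° = 71.32 m/s and v_y0 = 79.90 sin 26.8° = 36.03 m/s.
Time of flight on level ground: T = 2 v_y0 / g = 2 × 36.03 / 9.81 = 7.345 s.

7.3 s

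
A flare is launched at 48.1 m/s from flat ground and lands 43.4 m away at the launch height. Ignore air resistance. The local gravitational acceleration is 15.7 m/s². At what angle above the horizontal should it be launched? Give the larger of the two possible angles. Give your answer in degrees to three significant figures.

81.4°

From R = (v₀²/g) sin 2θ: sin 2θ = 15.7 × 43.4 / 2313.6 = 0.2945.
2θ = 17.13° or 180° − 17.13° = 162.9°, so θ = 8.564° or 81.44°.
The larger angle is 81.44°.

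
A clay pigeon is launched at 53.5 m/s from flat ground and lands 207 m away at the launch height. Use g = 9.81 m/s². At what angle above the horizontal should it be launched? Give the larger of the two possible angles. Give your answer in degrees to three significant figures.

67.4°

R = v₀² sin 2θ / g gives sin 2θ = gR/v₀² = 9.81·207/53.5² = 0.7095.
2θ = 45.19° or 180° − 45.19° = 134.8°, so θ = 22.60° or 67.40°.
The larger angle is 67.40°.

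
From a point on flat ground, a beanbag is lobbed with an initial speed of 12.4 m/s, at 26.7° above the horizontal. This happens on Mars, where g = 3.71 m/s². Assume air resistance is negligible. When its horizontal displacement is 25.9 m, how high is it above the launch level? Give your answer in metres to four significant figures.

2.886 m

Horizontal component vₓ = 12.40 cos 26.7° = 11.08 m/s; vertical v_y0 = 12.40 sin 26.7° = 5.572 m/s.
At x = 25.9 m, t = x/vₓ = 25.9/11.08 = 2.338 s.
Height: y = v_y0 t − ½ g t² = 5.572 × 2.338 − 1.855 × 2.338² = 13.03 − 10.14 = 2.886 m.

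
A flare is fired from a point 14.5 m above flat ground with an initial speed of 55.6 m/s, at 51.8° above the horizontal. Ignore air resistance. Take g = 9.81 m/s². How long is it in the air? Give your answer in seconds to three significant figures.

9.23 s

Resolve: vₓ = 55.60 cos 51.8° = 34.38 m/s and v_y0 = 55.60 sin 51.8° = 43.69 m/s.
With up positive and y = 0 at the ground: y(t) = 14.5 + (43.69) t − 4.905 t². Setting y = 0 and taking the positive root: t = [43.69 + √(43.69² + 2·9.81·14.5)] / 9.81 = (43.69 + 46.84) / 9.81 = 9.228 s.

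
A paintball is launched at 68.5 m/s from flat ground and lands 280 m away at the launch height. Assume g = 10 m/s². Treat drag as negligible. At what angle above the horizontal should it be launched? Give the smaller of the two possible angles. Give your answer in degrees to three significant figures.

Level-ground range R = v₀² sin(2θ)/g ⇒ sin(2θ) = gR/v₀² = 10.0 × 280 / 68.5² = 0.5967.
2θ = 36.64° or 180° − 36.64° = 143.4°, so θ = 18.32° or 71.68°.
The smaller angle is 18.32°.

18.3°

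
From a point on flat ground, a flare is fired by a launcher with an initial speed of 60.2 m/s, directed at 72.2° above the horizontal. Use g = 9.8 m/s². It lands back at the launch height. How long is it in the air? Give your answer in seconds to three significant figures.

11.7 s

Horizontal component vₓ = 60.20 cos 72.2° = 18.40 m/s; vertical v_y0 = 60.20 sin 72.2° = 57.32 m/s.
It returns to y = 0 when t = 2 v_y0 / g = 2(57.32)/9.80 = 11.70 s.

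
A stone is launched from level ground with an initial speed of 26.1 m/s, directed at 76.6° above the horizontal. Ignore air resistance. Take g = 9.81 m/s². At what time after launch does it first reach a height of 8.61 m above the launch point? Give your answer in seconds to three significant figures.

0.365 s

Resolve: vₓ = 26.10 cos 76.6° = 6.049 m/s and v_y0 = 26.10 sin 76.6° = 25.39 m/s.
Height y(t) = 25.39 t − 4.905 t² = 8.61 gives 4.905 t² − 25.39 t + 8.61 = 0.
Quadratic formula: t = (25.39 ± √475.70) / 9.81 = (25.39 ± 21.81) / 9.81 → t = 0.3648 s or 4.811 s.
The first (ascending) time is 0.3648 s.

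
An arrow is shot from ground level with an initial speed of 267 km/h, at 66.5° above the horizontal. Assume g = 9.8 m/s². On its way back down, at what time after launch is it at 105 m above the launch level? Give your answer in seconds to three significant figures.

12.1 s

Convert: 267 km/h = 267/3.6 = 74.17 m/s.
Resolve: vₓ = 74.17 cos 66.5° = 29.57 m/s and v_y0 = 74.17 sin 66.5° = 68.02 m/s.
Require v_y0 t − ½ g t² = 105, i.e. 4.900 t² − 68.02 t + 105 = 0.
Quadratic formula: t = (68.02 ± √2568.1) / 9.80 = (68.02 ± 50.68) / 9.80 → t = 1.769 s or 12.11 s.
The descending-branch root is 12.11 s.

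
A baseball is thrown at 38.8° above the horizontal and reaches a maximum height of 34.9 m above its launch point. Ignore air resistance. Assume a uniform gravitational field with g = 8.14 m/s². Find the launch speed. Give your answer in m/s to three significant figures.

At the peak v_y = 0, so v_y0 = √(2gH) = √(2 × 8.14 × 34.9) = 23.84 m/s.
v_y0 = v₀ sin θ ⇒ v₀ = 23.84 / sin 38.8° = 38.04 m/s.

38.0 m/s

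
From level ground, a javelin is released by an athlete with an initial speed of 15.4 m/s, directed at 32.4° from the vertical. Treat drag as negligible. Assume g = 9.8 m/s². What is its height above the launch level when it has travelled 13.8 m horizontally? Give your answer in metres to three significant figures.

8.04 m

vₓ = 15.40 sin 32.4° = 8.252 m/s; v_y0 = 15.40 cos 32.4° = 13.00 m/s.
At x = 13.8 m, t = x/vₓ = 13.8/8.252 = 1.672 s.
Height: y = v_y0 t − ½ g t² = 13.00 × 1.672 − 4.900 × 1.672² = 21.75 − 13.70 = 8.041 m.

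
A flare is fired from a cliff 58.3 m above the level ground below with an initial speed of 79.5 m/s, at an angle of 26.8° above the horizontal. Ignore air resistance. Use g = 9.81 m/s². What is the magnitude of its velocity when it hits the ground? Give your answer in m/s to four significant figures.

Resolve: vₓ = 79.50 cos 26.8° = 70.96 m/s and v_y0 = 79.50 sin 26.8° = 35.84 m/s.
Vertical motion (up positive, ground at y = 0): 4.905 t² − (35.84) t − 58.3 = 0, so t = (35.84 + √(35.84² + 2·9.81·58.3)) / 9.81 = (35.84 + 49.28) / 9.81 = 8.678 s.
Vertical velocity at impact: v_y = v_y0 − g t = 35.84 − 9.81 × 8.678 = −49.28 m/s.
Speed: |v| = √(vₓ² + v_y²) = √(70.96² + 49.28²) = 86.39 m/s.

86.39 m/s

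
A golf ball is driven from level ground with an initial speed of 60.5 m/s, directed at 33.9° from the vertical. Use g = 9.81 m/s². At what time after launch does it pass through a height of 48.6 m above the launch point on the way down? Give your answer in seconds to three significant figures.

9.16 s

Components: vₓ = 60.50 sin 33.9° = 33.74 m/s, v_y0 = 60.50 cos 33.9° = 50.22 m/s.
Set y = v_y0 t − ½ g t² = 48.6: 4.905 t² − 50.22 t + 48.6 = 0.
t = [50.22 ± √(50.22² − 2·9.81·48.6)] / 9.81 = (50.22 ± 39.60) / 9.81, so t = 1.082 s or t = 9.155 s.
The descending-branch root is 9.155 s.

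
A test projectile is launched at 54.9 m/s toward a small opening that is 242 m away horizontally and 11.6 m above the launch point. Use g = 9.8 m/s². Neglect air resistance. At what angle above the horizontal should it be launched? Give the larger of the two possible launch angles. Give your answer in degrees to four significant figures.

Trajectory: y = x tanθ − g x² (1 + tan²θ)/(2v₀²). With x = 242, y = 11.6, v₀ = 54.9, g = 9.80:
95.21 tan²θ − 242 tanθ + (106.8) = 0.
tanθ = [242 ± √(242² − 4 × 95.21 × (106.8))] / (2 × 95.21) = (242 ± 133.7) / 190.4, giving tanθ = 0.5685 or 1.973.
θ = 29.62° or 63.12°; the larger is 63.12°.

63.12°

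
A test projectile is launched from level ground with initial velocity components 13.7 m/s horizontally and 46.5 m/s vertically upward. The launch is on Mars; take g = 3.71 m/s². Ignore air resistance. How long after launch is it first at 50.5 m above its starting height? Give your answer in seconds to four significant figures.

1.138 s

Height y(t) = 46.50 t − 1.855 t² = 50.5 gives 1.855 t² − 46.50 t + 50.5 = 0.
t = [46.50 ± √(46.50² − 2·3.71·50.5)] / 3.71 = (46.50 ± 42.28) / 3.71, so t = 1.138 s or t = 23.93 s.
The first (ascending) time is 1.138 s.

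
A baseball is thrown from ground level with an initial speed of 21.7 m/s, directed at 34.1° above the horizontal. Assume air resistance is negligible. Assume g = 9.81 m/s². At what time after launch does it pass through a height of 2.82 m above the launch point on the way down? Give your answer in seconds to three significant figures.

2.22 s

Components: vₓ = 21.70 cos 34.1° = 17.97 m/s, v_y0 = 21.70 sin 34.1° = 12.17 m/s.
Require v_y0 t − ½ g t² = 2.82, i.e. 4.905 t² − 12.17 t + 2.82 = 0.
Quadratic formula: t = (12.17 ± √92.680) / 9.81 = (12.17 ± 9.627) / 9.81 → t = 0.2588 s or 2.221 s.
The descending-branch root is 2.221 s.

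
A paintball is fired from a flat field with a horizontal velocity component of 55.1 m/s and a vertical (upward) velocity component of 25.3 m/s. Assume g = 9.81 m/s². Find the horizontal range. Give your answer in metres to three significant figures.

Flight time T = 2 v_y0 / g = 5.158 s.
Horizontal distance R = vₓ T = 55.10 × 5.158 = 284.2 m.

284 m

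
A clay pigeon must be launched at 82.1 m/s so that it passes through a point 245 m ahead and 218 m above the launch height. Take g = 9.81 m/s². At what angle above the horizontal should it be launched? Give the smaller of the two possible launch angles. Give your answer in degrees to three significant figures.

Trajectory: y = x tanθ − g x² (1 + tan²θ)/(2v₀²). With x = 245, y = 218, v₀ = 82.1, g = 9.81:
43.68 tan²θ − 245 tanθ + (261.7) = 0.
tanθ = [245 ± √(245² − 4 × 43.68 × (261.7))] / (2 × 43.68) = (245 ± 119.6) / 87.36, giving tanθ = 1.435 or 4.174.
θ = 55.14° or 76.53°; the smaller is 55.14°.

55.1°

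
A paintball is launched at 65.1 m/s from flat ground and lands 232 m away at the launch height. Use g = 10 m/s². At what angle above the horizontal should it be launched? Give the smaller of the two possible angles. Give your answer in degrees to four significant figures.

16.60°

Level-ground range R = v₀² sin(2θ)/g ⇒ sin(2θ) = gR/v₀² = 10.0 × 232 / 65.1² = 0.5474.
2θ = 33.19° or 180° − 33.19° = 146.8°, so θ = 16.60° or 73.40°.
The smaller angle is 16.60°.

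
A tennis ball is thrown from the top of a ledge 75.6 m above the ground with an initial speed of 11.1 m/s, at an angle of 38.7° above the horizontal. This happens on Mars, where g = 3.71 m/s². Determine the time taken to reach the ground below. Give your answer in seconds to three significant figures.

vₓ = 11.10 cos 38.7° = 8.663 m/s; v_y0 = 11.10 sin 38.7° = 6.940 m/s.
Vertical motion (up positive, ground at y = 0): 1.855 t² − (6.940) t − 75.6 = 0, so t = (6.940 + √(6.940² + 2·3.71·75.6)) / 3.71 = (6.940 + 24.68) / 3.71 = 8.523 s.

8.52 s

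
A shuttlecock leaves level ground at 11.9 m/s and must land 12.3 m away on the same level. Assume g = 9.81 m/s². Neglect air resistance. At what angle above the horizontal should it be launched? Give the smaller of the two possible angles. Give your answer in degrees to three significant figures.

From R = (v₀²/g) sin 2θ: sin 2θ = 9.81 × 12.3 / 141.61 = 0.8521.
2θ = 58.44° or 180° − 58.44° = 121.6°, so θ = 29.22° or 60.78°.
The smaller angle is 29.22°.

29.2°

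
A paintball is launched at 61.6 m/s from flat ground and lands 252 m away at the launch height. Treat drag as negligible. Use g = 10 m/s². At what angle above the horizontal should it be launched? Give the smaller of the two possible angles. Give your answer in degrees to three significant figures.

From R = (v₀²/g) sin 2θ: sin 2θ = 10.0 × 252 / 3794.6 = 0.6641.
2θ = 41.61° or 180° − 41.61° = 138.4°, so θ = 20.81° or 69.19°.
The smaller angle is 20.81°.

20.8°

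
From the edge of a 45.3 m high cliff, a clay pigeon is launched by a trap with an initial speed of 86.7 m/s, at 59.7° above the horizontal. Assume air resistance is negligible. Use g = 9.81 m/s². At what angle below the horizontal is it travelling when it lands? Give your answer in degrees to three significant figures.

Components: vₓ = 86.70 cos 59.7° = 43.74 m/s, v_y0 = 86.70 sin 59.7° = 74.86 m/s.
With up positive and y = 0 at the ground: y(t) = 45.3 + (74.86) t − 4.905 t². Setting y = 0 and taking the positive root: t = [74.86 + √(74.86² + 2·9.81·45.3)] / 9.81 = (74.86 + 80.57) / 9.81 = 15.84 s.
At impact: v_y = v_y0 − g t = −80.57 m/s; vₓ = 43.74 m/s.
Angle below horizontal: arctan(|v_y|/vₓ) = arctan(80.57/43.74) = 61.50°.

61.5°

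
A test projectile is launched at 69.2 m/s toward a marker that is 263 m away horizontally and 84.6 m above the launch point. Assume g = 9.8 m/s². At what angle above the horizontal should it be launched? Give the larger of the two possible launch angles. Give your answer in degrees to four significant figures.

71.44°

Trajectory: y = x tanθ − g x² (1 + tan²θ)/(2v₀²). With x = 263, y = 84.6, v₀ = 69.2, g = 9.80:
70.78 tan²θ − 263 tanθ + (155.4) = 0.
tanθ = [263 ± √(263² − 4 × 70.78 × (155.4))] / (2 × 70.78) = (263 ± 158.7) / 141.6, giving tanθ = 0.7369 or 2.979.
θ = 36.39° or 71.44°; the larger is 71.44°.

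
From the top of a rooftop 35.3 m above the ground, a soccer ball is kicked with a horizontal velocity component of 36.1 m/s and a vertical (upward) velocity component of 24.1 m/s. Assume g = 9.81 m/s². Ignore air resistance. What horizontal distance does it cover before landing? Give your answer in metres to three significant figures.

220 m

Vertical motion (up positive, ground at y = 0): 4.905 t² − (24.10) t − 35.3 = 0, so t = (24.10 + √(24.10² + 2·9.81·35.3)) / 9.81 = (24.10 + 35.68) / 9.81 = 6.094 s.
Horizontal distance: R = vₓ t = 36.10 × 6.094 = 220.0 m.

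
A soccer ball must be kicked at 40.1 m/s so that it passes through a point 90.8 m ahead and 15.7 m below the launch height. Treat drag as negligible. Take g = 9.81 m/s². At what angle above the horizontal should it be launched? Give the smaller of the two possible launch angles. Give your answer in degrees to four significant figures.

6.122°

Trajectory: y = x tanθ − g x² (1 + tan²θ)/(2v₀²). With x = 90.8, y = −15.7, v₀ = 40.1, g = 9.81:
25.15 tan²θ − 90.8 tanθ + (9.449) = 0.
tanθ = [90.8 ± √(90.8² − 4 × 25.15 × (9.449))] / (2 × 25.15) = (90.8 ± 85.41) / 50.30, giving tanθ = 0.1073 or 3.503.
θ = 6.122° or 74.07°; the smaller is 6.122°.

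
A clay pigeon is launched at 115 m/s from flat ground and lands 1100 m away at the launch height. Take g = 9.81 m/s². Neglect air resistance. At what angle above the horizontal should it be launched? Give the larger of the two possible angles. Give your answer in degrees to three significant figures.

Level-ground range R = v₀² sin(2θ)/g ⇒ sin(2θ) = gR/v₀² = 9.81 × 1100 / 115² = 0.8160.
2θ = 54.68° or 180° − 54.68° = 125.3°, so θ = 27.34° or 62.66°.
The larger angle is 62.66°.

62.7°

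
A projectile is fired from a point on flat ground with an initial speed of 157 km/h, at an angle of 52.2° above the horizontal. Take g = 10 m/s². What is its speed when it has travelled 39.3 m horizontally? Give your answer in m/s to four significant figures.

Convert: 157 km/h = 157/3.6 = 43.61 m/s.
Components: vₓ = 43.61 cos 52.2° = 26.73 m/s, v_y0 = 43.61 sin 52.2° = 34.46 m/s.
At x = 39.3 m, t = x/vₓ = 39.3/26.73 = 1.470 s.
Vertical velocity there: v_y = v_y0 − g t = 34.46 − 10.0 × 1.470 = 19.76 m/s.
Speed: √(vₓ² + v_y²) = √(26.73² + 19.76²) = 33.24 m/s.

33.24 m/s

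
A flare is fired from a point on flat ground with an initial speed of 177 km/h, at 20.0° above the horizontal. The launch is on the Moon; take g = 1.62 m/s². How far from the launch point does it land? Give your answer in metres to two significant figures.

Convert: 177 km/h = 177/3.6 = 49.17 m/s.
Horizontal component vₓ = 49.17 cos 20.0° = 46.20 m/s; vertical v_y0 = 49.17 sin 20.0° = 16.82 m/s.
Time aloft: T = 2 v_y0 / g = 2 × 16.82 / 1.62 = 20.76 s.
Range: R = vₓ T = 46.20 × 20.76 = 959.2 m.

960 m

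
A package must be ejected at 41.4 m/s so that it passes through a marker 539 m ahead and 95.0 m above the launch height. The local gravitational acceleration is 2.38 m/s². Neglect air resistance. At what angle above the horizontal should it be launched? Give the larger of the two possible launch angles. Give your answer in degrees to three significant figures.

62.2°

Trajectory: y = x tanθ − g x² (1 + tan²θ)/(2v₀²). With x = 539, y = 95.0, v₀ = 41.4, g = 2.38:
201.7 tan²θ − 539 tanθ + (296.7) = 0.
tanθ = [539 ± √(539² − 4 × 201.7 × (296.7))] / (2 × 201.7) = (539 ± 226.1) / 403.4, giving tanθ = 0.7756 or 1.897.
θ = 37.80° or 62.20°; the larger is 62.20°.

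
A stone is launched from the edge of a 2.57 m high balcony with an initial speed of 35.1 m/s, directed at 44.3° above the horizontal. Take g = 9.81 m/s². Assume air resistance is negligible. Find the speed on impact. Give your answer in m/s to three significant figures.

35.8 m/s

vₓ = 35.10 cos 44.3° = 25.12 m/s; v_y0 = 35.10 sin 44.3° = 24.51 m/s.
With up positive and y = 0 at the ground: y(t) = 2.57 + (24.51) t − 4.905 t². Setting y = 0 and taking the positive root: t = [24.51 + √(24.51² + 2·9.81·2.57)] / 9.81 = (24.51 + 25.52) / 9.81 = 5.101 s.
Vertical velocity at impact: v_y = v_y0 − g t = 24.51 − 9.81 × 5.101 = −25.52 m/s.
Speed: |v| = √(vₓ² + v_y²) = √(25.12² + 25.52²) = 35.81 m/s.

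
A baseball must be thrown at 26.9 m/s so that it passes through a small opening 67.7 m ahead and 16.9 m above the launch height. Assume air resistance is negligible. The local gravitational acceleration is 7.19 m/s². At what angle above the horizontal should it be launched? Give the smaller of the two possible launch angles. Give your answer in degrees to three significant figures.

38.8°

Trajectory: y = x tanθ − g x² (1 + tan²θ)/(2v₀²). With x = 67.7, y = 16.9, v₀ = 26.9, g = 7.19:
22.77 tan²θ − 67.7 tanθ + (39.67) = 0.
tanθ = [67.7 ± √(67.7² − 4 × 22.77 × (39.67))] / (2 × 22.77) = (67.7 ± 31.15) / 45.54, giving tanθ = 0.8027 or 2.170.
θ = 38.75° or 65.26°; the smaller is 38.75°.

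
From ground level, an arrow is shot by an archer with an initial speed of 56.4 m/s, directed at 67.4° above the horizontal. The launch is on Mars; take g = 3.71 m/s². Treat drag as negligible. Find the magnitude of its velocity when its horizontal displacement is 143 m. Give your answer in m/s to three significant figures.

Resolve: vₓ = 56.40 cos 67.4° = 21.67 m/s and v_y0 = 56.40 sin 67.4° = 52.07 m/s.
Time to reach x = 143 m: t = x/vₓ = 143/21.67 = 6.598 s.
Vertical velocity there: v_y = v_y0 − g t = 52.07 − 3.71 × 6.598 = 27.59 m/s.
Speed: √(vₓ² + v_y²) = √(21.67² + 27.59²) = 35.09 m/s.

35.1 m/s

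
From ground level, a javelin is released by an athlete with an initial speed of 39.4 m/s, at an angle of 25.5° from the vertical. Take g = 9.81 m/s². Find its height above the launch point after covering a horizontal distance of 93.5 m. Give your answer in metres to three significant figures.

Components: vₓ = 39.40 sin 25.5° = 16.96 m/s, v_y0 = 39.40 cos 25.5° = 35.56 m/s.
x = vₓ t ⇒ t = 93.5/16.96 = 5.512 s.
Height: y = v_y0 t − ½ g t² = 35.56 × 5.512 − 4.905 × 5.512² = 196.0 − 149.0 = 46.99 m.

47.0 m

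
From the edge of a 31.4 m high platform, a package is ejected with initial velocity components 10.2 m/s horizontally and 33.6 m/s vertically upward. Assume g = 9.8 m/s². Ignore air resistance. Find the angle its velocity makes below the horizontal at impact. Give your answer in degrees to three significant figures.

The projectile lands when y = 31.4 + (33.60) t − ½·9.80·t² = 0. Positive root: t = (33.60 + √(33.60² + 2·9.80·31.4)) / 9.80 = (33.60 + 41.77) / 9.80 = 7.690 s.
At impact: v_y = v_y0 − g t = −41.77 m/s; vₓ = 10.20 m/s.
Angle below horizontal: arctan(|v_y|/vₓ) = arctan(41.77/10.20) = 76.28°.

76.3°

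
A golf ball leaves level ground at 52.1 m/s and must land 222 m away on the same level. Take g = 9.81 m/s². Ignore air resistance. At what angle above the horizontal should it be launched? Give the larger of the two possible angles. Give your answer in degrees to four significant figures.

63.32°

R = v₀² sin 2θ / g gives sin 2θ = gR/v₀² = 9.81·222/52.1² = 0.8023.
2θ = 53.35° or 180° − 53.35° = 126.6°, so θ = 26.68° or 63.32°.
The larger angle is 63.32°.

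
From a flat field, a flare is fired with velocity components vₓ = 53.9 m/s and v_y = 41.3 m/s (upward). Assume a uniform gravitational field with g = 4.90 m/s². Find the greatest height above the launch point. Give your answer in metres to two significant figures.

Maximum height: H = v_y0² / (2g) = 41.30² / (2 × 4.90) = 174.0 m.

170 m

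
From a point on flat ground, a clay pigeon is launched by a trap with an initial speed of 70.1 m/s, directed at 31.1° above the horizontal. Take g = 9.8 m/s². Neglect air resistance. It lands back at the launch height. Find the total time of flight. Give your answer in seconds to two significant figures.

7.4 s

Horizontal component vₓ = 70.10 cos 31.1° = 60.02 m/s; vertical v_y0 = 70.10 sin 31.1° = 36.21 m/s.
Landing at launch height ⇒ T = 2 v_y0 / g = 2 × 36.21 / 9.80 = 7.390 s.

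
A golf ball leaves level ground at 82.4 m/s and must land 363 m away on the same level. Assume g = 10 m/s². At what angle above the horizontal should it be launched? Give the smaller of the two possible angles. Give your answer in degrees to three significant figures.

16.2°

Level-ground range R = v₀² sin(2θ)/g ⇒ sin(2θ) = gR/v₀² = 10.0 × 363 / 82.4² = 0.5346.
2θ = 32.32° or 180° − 32.32° = 147.7°, so θ = 16.16° or 73.84°.
The smaller angle is 16.16°.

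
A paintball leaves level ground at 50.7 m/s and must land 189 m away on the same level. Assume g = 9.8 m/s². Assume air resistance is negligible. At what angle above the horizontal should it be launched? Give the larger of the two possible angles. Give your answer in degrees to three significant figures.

66.9°

Level-ground range R = v₀² sin(2θ)/g ⇒ sin(2θ) = gR/v₀² = 9.80 × 189 / 50.7² = 0.7206.
2θ = 46.10° or 180° − 46.10° = 133.9°, so θ = 23.05° or 66.95°.
The larger angle is 66.95°.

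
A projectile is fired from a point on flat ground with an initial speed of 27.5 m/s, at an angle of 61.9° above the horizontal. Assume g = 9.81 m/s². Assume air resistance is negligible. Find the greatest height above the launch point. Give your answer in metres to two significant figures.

30 m

Resolve: vₓ = 27.50 cos 61.9° = 12.95 m/s and v_y0 = 27.50 sin 61.9° = 24.26 m/s.
Maximum height: H = v_y0² / (2g) = 24.26² / (2 × 9.81) = 29.99 m.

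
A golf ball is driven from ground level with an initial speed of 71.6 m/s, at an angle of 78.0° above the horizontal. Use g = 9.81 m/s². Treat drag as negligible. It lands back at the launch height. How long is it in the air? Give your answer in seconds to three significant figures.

14.3 s

Components: vₓ = 71.60 cos 78.0° = 14.89 m/s, v_y0 = 71.60 sin 78.0° = 70.04 m/s.
It returns to y = 0 when t = 2 v_y0 / g = 2(70.04)/9.81 = 14.28 s.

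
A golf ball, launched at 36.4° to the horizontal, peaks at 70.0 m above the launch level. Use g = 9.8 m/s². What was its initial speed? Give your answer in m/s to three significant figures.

62.4 m/s

At the peak v_y = 0, so v_y0 = √(2gH) = √(2 × 9.80 × 70.0) = 37.04 m/s.
v_y0 = v₀ sin θ ⇒ v₀ = 37.04 / sin 36.4° = 62.42 m/s.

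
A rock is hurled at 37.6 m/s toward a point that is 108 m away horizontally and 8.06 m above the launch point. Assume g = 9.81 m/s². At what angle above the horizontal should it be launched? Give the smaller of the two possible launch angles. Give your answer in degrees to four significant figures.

29.76°

Trajectory: y = x tanθ − g x² (1 + tan²θ)/(2v₀²). With x = 108, y = 8.06, v₀ = 37.6, g = 9.81:
40.47 tan²θ − 108 tanθ + (48.53) = 0.
tanθ = [108 ± √(108² − 4 × 40.47 × (48.53))] / (2 × 40.47) = (108 ± 61.71) / 80.94, giving tanθ = 0.5719 or 2.097.
θ = 29.76° or 64.50°; the smaller is 29.76°.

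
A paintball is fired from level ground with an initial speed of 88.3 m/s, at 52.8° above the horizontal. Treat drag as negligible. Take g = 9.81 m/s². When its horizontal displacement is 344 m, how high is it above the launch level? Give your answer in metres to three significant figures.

Components: vₓ = 88.30 cos 52.8° = 53.39 m/s, v_y0 = 88.30 sin 52.8° = 70.33 m/s.
x = vₓ t ⇒ t = 344/53.39 = 6.444 s.
Height: y = v_y0 t − ½ g t² = 70.33 × 6.444 − 4.905 × 6.444² = 453.2 − 203.7 = 249.5 m.

250 m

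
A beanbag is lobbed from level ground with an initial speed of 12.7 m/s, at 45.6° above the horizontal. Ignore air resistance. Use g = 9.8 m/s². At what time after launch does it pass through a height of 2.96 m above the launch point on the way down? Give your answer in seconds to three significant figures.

Horizontal component vₓ = 12.70 cos 45.6° = 8.886 m/s; vertical v_y0 = 12.70 sin 45.6° = 9.074 m/s.
Set y = v_y0 t − ½ g t² = 2.96: 4.900 t² − 9.074 t + 2.96 = 0.
t = [9.074 ± √(9.074² − 2·9.80·2.96)] / 9.80 = (9.074 ± 4.931) / 9.80, so t = 0.4227 s or t = 1.429 s.
The descending-branch root is 1.429 s.

1.43 s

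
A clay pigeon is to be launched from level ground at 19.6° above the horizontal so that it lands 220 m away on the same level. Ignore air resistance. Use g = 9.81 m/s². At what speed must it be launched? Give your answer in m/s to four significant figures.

On level ground R = v₀² sin 2θ / g ⇒ v₀ = √(gR / sin 2θ).
v₀ = √(9.81 × 220 / sin 39.20°) = √(2158 / 0.6320) = √3414.7 = 58.44 m/s.

58.44 m/s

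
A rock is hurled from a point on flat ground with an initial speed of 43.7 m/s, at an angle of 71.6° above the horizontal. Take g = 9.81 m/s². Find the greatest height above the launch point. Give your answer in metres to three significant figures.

87.6 m

Components: vₓ = 43.70 cos 71.6° = 13.79 m/s, v_y0 = 43.70 sin 71.6° = 41.47 m/s.
At the apex v_y = 0, so H = v_y0²/(2g) = 41.47²/19.62 = 87.64 m.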